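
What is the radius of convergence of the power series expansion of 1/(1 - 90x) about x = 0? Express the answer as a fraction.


Expanding 1/(1 - 90x) = sum_{k>=0} 90^k x^k, the series converges when |90x| < 1, i.e., |x| < 1/90.
So the radius of convergence is 1/90 = 1/90.

1/90


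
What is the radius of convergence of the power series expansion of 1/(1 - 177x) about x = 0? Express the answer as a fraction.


Expanding 1/(1 - 177x) = sum_{k>=0} 177^k x^k, the series converges when |177x| < 1, i.e., |x| < 1/177.
So the radius of convergence is 1/177 = 1/177.

1/177


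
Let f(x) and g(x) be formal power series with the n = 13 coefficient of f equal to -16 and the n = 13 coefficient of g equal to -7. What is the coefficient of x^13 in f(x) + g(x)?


Addition of formal power series is termwise.
The coefficient of x^13 in f + g = -16 + -7
= -23

-23


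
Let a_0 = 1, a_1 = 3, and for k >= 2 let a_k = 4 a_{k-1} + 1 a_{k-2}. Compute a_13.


Iterating the recurrence forward:
a_0 = 1
a_1 = 3
a_2 = 4*3 + 1*1 = 13
a_3 = 4*13 + 1*3 = 55
a_4 = 4*55 + 1*13 = 233
a_5 = 4*233 + 1*55 = 987
a_6 = 4*987 + 1*233 = 4181
a_7 = 4*4181 + 1*987 = 17711
a_8 = 4*17711 + 1*4181 = 75025
a_9 = 4*75025 + 1*17711 = 317811
a_10 = 4*317811 + 1*75025 = 1346269
a_11 = 4*1346269 + 1*317811 = 5702887
a_12 = 4*5702887 + 1*1346269 = 24157817
a_13 = 4*24157817 + 1*5702887 = 102334155
So a_13 = 102334155.

102334155


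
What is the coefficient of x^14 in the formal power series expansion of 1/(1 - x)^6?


The expansion 1/(1 - x)^r = sum_{k>=0} C(k + r - 1, r - 1) x^k follows from the multiset / negative-binomial theorem (or from repeated differentiation of the geometric series).
For r = 6 and k = 14:
C(19, 5) = 121645100408832000 / (120 * 87178291200) = 11628.

11628


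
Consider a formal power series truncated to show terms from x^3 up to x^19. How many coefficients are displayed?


From x^3 to x^19 inclusive, the count is 19 - 3 + 1 = 17.

17


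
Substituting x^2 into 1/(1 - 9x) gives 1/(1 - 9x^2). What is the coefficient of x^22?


The coefficient of x^(2m) in 1/(1 - 9x^2) is 9^m.
With n = 22 = 2*11, the coefficient is 9^11 = 31381059609.

31381059609


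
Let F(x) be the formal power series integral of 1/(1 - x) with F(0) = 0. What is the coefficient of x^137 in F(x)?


1/(1 - x) = sum_{k>=0} x^k. Integrating termwise and using F(0) = 0 gives
F(x) = sum_{k>=0} x^(k+1) / (k+1) = sum_{m>=1} x^m / m = -ln(1 - x).
So the coefficient of x^137 is 1/137 = 1/137.

1/137


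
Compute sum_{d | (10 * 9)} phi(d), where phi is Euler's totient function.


First, 10 * 9 = 90. One classical identity is sum_{d | n} phi(d) = n (each k in [1, n] has a unique gcd with n, and among the k's with gcd(k, n) = n/d there are phi(d) of them). So the sum equals 90. We also verify directly:
Divisors of 90: 1, 2, 3, 5, 6, 9, 10, 15, 18, 30, 45, 90.
phi values: 1, 1, 2, 4, 2, 6, 4, 8, 6, 8, 24, 24.
Sum = 90.

90


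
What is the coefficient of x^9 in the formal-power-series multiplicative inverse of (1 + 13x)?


The inverse is 1/(1 + 13x). Apply the geometric identity 1/(1 - y) = sum_{k>=0} y^k with y = -13x:
1/(1 + 13x) = sum_{k>=0} (-13)^k x^k.
So the coefficient of x^9 is (-13)^9 = -10604499373.

-10604499373


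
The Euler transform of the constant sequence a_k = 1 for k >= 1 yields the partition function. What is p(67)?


The Euler transform converts the sequence a_k = 1 into the number of integer partitions.
Using the recurrence or dynamic programming:
p(67) = 2679689

2679689


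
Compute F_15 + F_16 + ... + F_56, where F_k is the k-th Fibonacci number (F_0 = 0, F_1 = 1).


Use the identity sum_{k=0}^{N} F_k = F_{N+2} - 1 (which follows from F_{k+2} - F_{k+1} = F_k). Then
sum_{k=15}^{56} F_k = (F_{58} - 1) - (F_{16} - 1) = F_{58} - F_{16}.
Computing: F_{58} = 591286729879, F_{16} = 987, so
Sum = 591286729879 - 987 = 591286728892.

591286728892


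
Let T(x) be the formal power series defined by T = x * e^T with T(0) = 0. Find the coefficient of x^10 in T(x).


Apply the Lagrange inversion formula: if T = x * phi(T) with phi(t) = e^t, then
[x^n] T = (1/n) [t^(n-1)] phi(t)^n = (1/n) [t^(n-1)] e^(n t) = (1/n) * n^(n-1) / (n-1)! = n^(n-1) / n!.
When c = 1 this is the Cayley count of rooted labeled trees on n vertices, divided by n!.
For n = 10: 10^9 / 10! = 1000000000/3628800 = 156250/567.

156250/567


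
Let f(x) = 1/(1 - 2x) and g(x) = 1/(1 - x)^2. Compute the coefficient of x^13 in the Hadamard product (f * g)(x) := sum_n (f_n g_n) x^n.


f has coefficients f_k = 2^k. For g = 1/(1 - x)^2 the coefficient is g_k = C(k + 1, 1) = k + 1. The Hadamard coefficient is (f * g)_k = 2^k * (k + 1).
For k = 13: 2^13 * 14 = 8192 * 14 = 114688.

114688


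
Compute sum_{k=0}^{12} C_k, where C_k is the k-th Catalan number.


C_0 through C_12: 1, 1, 2, 5, 14, 42, 132, 429, 1430, 4862, 16796, 58786, 208012
Sum = 1 + 1 + 2 + 5 + 14 + 42 + 132 + 429 + 1430 + 4862 + 16796 + 58786 + 208012
= 290512

290512


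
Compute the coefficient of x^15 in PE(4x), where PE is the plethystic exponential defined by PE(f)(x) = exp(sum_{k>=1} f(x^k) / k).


With f(x) = 4x, the exponent is sum_{k>=1} 4 x^k / k = 4 * (-ln(1 - x)). Exponentiating:
PE(4x) = exp(-4 ln(1 - x)) = 1/(1 - x)^4.
By the negative binomial expansion, [x^n] 1/(1 - x)^4 = C(n + 3, 3).
For n = 15: C(18, 3) = 816.

816


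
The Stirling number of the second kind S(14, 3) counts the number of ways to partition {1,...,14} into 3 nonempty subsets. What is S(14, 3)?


Using the explicit formula S(n,k) = (1/k!) sum_{j=0}^{k} (-1)^(k-j) C(k,j) j^n:
S(14, 3) = 788970
Equivalently, S(n,k) is n! times the coefficient of x^n in the EGF (e^x - 1)^k / k!.

788970


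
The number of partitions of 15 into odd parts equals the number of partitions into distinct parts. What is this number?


Computing partitions of 15 into odd parts (1, 3, 5, ...):
Using the generating function prod_{k>=0} 1/(1-x^(2k+1)),
the count is 27

27


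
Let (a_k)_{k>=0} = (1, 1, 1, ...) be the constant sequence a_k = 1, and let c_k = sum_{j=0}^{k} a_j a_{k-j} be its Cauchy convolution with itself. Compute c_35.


Since a_j = 1 for all j >= 0, the convolution sum becomes
c_k = sum_{j=0}^{k} 1 * 1 = 1 * (k + 1).
Equivalently, the generating function of (a_k) is 1/(1 - x) and its square is 1/(1 - x)^2 = sum_{k>=0} 1(k + 1) x^k.
For k = 35: 1 * 36 = 36.

36


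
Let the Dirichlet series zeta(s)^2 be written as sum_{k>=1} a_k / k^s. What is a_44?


The Dirichlet convolution of the constant function 1 with itself gives (1 * 1)(k) = sum_{d | k} 1 = d(k), the number of positive divisors of k.
Since zeta(s) = sum_{k>=1} 1/k^s, we have zeta(s)^2 = sum_{k>=1} d(k)/k^s, so a_k = d(k).
For k = 44: the divisors are 1, 2, 4, 11, 22, 44.
Count = 6.

6


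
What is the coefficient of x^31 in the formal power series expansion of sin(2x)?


The Maclaurin series is sin(t) = sum_{k>=0} (-1)^k t^(2k+1) / (2k+1)!, so substituting t = 2x, only odd powers of x are nonzero, with coefficient of x^(2k+1) equal to (-1)^k 2^(2k+1) / (2k+1)!.
Write 31 = 2*15 + 1, giving the coefficient (-1)^15 * 2^31 / 31! = -2147483648/8222838654177922817725562880000000 = -32/122529844256906551386796875.

-32/122529844256906551386796875


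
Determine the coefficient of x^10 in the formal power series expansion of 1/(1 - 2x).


The geometric series identity gives 1/(1 - c x) = sum_{k>=0} c^k x^k, so the coefficient of x^k is c^k.
Here c = 2 and k = 10.
Computing: 2^10 = 1024

1024


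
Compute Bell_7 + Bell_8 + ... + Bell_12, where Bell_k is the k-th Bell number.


Recall Bell_k counts set partitions of a k-set (with Bell_0 = 1 by convention).
Bell_7 through Bell_12: 877, 4140, 21147, 115975, 678570, 4213597
Sum = 877 + 4140 + 21147 + 115975 + 678570 + 4213597 = 5034306.

5034306


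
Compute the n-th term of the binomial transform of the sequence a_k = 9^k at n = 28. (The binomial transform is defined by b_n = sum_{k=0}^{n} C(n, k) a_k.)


With a_k = 9^k, b_n = sum_{k=0}^{n} C(n, k) 9^k = (1 + 9)^n by the binomial theorem.
For n = 28: (1 + 9)^28 = 10^28 = 10000000000000000000000000000.

10000000000000000000000000000


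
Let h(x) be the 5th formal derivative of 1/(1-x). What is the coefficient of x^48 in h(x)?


Differentiating 5 times: d^5/dx^5 [1/(1-x)] = 5!/(1-x)^6.
The expansion 1/(1-x)^6 = sum_{k>=0} C(k+5, 5) x^k, so the coefficient of x^n in 5!/(1-x)^6 is 5! * C(n+5, 5).
For n = 48: 120 * C(53, 5) = 120 * 2869685 = 344362200

344362200


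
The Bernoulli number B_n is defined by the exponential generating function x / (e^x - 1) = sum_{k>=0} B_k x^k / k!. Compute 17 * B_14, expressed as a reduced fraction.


Bernoulli numbers can also be computed recursively via B_0 = 1 and sum_{j=0}^{m} C(m+1, j) B_j = 0 for m >= 1. Odd-index Bernoulli numbers vanish for k >= 3.
Computing B_14 = 7/6, so 17 * B_14 = 17 * 7/6 = 119/6.

119/6


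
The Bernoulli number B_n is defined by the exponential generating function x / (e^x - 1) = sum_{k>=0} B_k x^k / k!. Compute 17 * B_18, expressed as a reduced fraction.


Bernoulli numbers can also be computed recursively via B_0 = 1 and sum_{j=0}^{m} C(m+1, j) B_j = 0 for m >= 1. Odd-index Bernoulli numbers vanish for k >= 3.
Computing B_18 = 43867/798, so 17 * B_18 = 17 * 43867/798 = 745739/798.

745739/798


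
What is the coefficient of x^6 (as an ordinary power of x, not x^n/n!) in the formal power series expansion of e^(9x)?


The exponential series is e^y = sum_{k>=0} y^k / k!. Substituting y = 9x gives
e^(9x) = sum_{k>=0} 9^k x^k / k!.
So the coefficient of x^n is a^n/n! with a = 9, n = 6:
9^6 / 6! = 531441/720 = 59049/80

59049/80


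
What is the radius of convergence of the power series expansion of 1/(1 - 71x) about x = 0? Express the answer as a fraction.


Expanding 1/(1 - 71x) = sum_{k>=0} 71^k x^k, the series converges when |71x| < 1, i.e., |x| < 1/71.
So the radius of convergence is 1/71 = 1/71.

1/71


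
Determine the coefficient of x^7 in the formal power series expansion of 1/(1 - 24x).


The geometric series identity gives 1/(1 - c x) = sum_{k>=0} c^k x^k, so the coefficient of x^k is c^k.
Here c = 24 and k = 7.
Computing: 24^7 = 4586471424

4586471424


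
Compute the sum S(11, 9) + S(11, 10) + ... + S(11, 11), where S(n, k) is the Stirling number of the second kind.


By definition, S(n, k) counts partitions of an n-set into exactly k nonempty blocks.
Computing row n = 11 for k = 9..11:
S(11, k): 1155, 55, 1
Sum = 1211.

1211


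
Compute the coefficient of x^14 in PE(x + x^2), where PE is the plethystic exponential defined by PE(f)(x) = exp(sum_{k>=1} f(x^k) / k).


With f(x) = x + x^2, the exponent is sum_{k>=1} (x^k + x^(2k)) / k = -ln(1 - x) - ln(1 - x^2). Exponentiating:
PE(x + x^2) = 1 / ((1 - x)(1 - x^2)).
This is the generating function for partitions of n into parts of size 1 or 2. The number of 2's can be any j in 0..7, and the rest are 1's, so
[x^14] = floor(14/2) + 1 = 8.

8


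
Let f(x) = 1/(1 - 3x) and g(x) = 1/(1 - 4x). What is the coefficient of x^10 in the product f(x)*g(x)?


The coefficient of x^n in f*g is the Cauchy product: sum_{k=0}^{n} a^k * b^(n-k).
With a=3, b=4, n=10:
sum_{k=0}^{10} 3^k * 4^(10-k)
= 4017157

4017157


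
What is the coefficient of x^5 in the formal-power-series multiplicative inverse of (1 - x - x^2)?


Let the inverse be f(x) = sum_{k>=0} a_k x^k. From f(x) * (1 - x - x^2) = 1 and matching coefficients:
 x^0: a_0 = 1.
 x^1: a_1 - a_0 = 0, so a_1 = 1.
 x^k (k >= 2): a_k - a_{k-1} - a_{k-2} = 0, i.e. a_k = a_{k-1} + a_{k-2}.
This is the Fibonacci-type recurrence shifted so that a_0 = a_1 = 1.
Iterating: a_0=1, a_1=1, a_2=2, a_3=3, a_4=5, a_5=8
a_5 = 8.

8


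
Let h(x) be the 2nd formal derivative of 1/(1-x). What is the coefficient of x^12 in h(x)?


Differentiating 2 times: d^2/dx^2 [1/(1-x)] = 2!/(1-x)^3.
The expansion 1/(1-x)^3 = sum_{k>=0} C(k+2, 2) x^k, so the coefficient of x^n in 2!/(1-x)^3 is 2! * C(n+2, 2).
For n = 12: 2 * C(14, 2) = 2 * 91 = 182

182


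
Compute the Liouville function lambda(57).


The Liouville function is lambda(k) = (-1)^Omega(k), where Omega(k) counts the prime factors of k with multiplicity.
Factoring: 57 = 3 * 19, so Omega(57) = 2.
lambda(57) = (-1)^2 = 1.

1


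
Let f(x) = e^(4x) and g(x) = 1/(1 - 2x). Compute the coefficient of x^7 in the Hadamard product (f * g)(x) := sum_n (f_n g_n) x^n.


Expanding: f_k = 4^k/k! (from e^(4x)) and g_k = 2^k (from 1/(1 - 2x)). So the Hadamard coefficient (f * g)_k = 4^k 2^k / k! = (8)^k / k!.
For k = 7: 8^7/7! = 2097152/5040 = 131072/315.

131072/315


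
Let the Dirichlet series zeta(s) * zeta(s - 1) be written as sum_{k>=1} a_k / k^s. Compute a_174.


Convolution gives a_k = sum_{d | k} d * 1 = sum_{d | k} d = sigma(k), the sum of positive divisors of k.
For k = 174, the divisors are 1, 2, 3, 6, 29, 58, 87, 174, so
sigma(174) = 1 + 2 + 3 + 6 + 29 + 58 + 87 + 174 = 360.

360


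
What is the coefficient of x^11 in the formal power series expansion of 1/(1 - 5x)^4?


The general identity 1/(1 - c x)^r = sum_{k>=0} c^k C(k + r - 1, r - 1) x^k follows by substituting y = c x into 1/(1 - y)^r = sum_{k>=0} C(k + r - 1, r - 1) y^k.
For c = 5, r = 4, k = 11:
5^11 * C(14, 3) = 48828125 * 364 = 17773437500.

17773437500


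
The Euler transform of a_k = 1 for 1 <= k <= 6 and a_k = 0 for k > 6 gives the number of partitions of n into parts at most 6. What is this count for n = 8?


Partitions of 8 into parts at most 6:
Using generating function (1-x)^(-1)(1-x^2)^(-1)...(1-x^6)^(-1),
the coefficient of x^8 = 20

20


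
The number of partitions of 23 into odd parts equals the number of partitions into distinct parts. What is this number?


Computing partitions of 23 into odd parts (1, 3, 5, ...):
Using the generating function prod_{k>=0} 1/(1-x^(2k+1)),
the count is 104

104


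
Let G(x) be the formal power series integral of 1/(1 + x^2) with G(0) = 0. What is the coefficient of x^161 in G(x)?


1/(1 + x^2) = sum_{j>=0} (-1)^j x^(2j). Integrating termwise with G(0) = 0:
G(x) = sum_{j>=0} (-1)^j x^(2j+1) / (2j+1) = arctan(x).
Only odd powers are nonzero. For x^161 write 161 = 2*80 + 1, giving
(-1)^80 / 161 = 1/161 = 1/161.

1/161


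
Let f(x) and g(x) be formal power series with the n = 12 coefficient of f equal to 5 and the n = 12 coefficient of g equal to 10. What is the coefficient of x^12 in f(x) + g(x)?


Addition of formal power series is termwise.
The coefficient of x^12 in f + g = 5 + 10
= 15

15


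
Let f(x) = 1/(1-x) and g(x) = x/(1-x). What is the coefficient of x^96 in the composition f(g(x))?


First simplify the composition: f(g(x)) = 1/(1 - x/(1-x)) = (1-x)/((1-x) - x) = (1-x)/(1-2x).
Now extract the coefficient. Write (1-x)/(1-2x) = 1/(1-2x) - x/(1-2x).
The coefficient of x^n in 1/(1-2x) is 2^n, and in x/(1-2x) is 2^(n-1) (for n >= 1).
So the coefficient of x^96 is 2^96 - 2^95 = 79228162514264337593543950336 - 39614081257132168796771975168 = 39614081257132168796771975168.

39614081257132168796771975168


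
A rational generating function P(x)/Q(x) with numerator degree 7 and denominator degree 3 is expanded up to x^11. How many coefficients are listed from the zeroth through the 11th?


Expanding up to x^11 gives the coefficients for x^0, x^1, ..., x^11.
That is 11 + 1 = 12 coefficients in total.

12


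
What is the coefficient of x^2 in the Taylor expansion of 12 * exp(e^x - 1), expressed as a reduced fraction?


exp(e^x - 1) = sum_{k>=0} Bell_k x^k / k!, where Bell_k is the k-th Bell number.
So the coefficient of x^2 is 12 * Bell_2 / 2!.
Computing: Bell_2 = 2 and 2! = 2, giving
12 * 2/2 = 12.

12


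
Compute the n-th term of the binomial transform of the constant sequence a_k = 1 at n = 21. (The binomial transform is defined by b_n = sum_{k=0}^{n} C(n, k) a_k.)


With a_k = 1 for all k, b_n = sum_{k=0}^{n} C(n, k) = 2^n by the binomial theorem.
For n = 21: 2^21 = 2097152.

2097152


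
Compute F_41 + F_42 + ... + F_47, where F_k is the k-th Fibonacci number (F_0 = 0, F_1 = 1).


Use the identity sum_{k=0}^{N} F_k = F_{N+2} - 1 (which follows from F_{k+2} - F_{k+1} = F_k). Then
sum_{k=41}^{47} F_k = (F_{49} - 1) - (F_{42} - 1) = F_{49} - F_{42}.
Computing: F_{49} = 7778742049, F_{42} = 267914296, so
Sum = 7778742049 - 267914296 = 7510827753.

7510827753


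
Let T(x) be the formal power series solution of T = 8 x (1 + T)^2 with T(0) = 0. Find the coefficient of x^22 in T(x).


Apply the Lagrange inversion formula: if T = 8 x * phi(T) with phi(t) = (1 + t)^2, then [x^n] T = 8^n * (1/n) [t^(n-1)] phi(t)^n = 8^n * (1/n) [t^(n-1)] (1 + t)^(2n) = 8^n * (1/n) C(2n, n-1).
Using the identity C(2n, n-1) = C(2n, n) * n / (n+1), the unscaled factor equals C(2n, n) / (n+1) = C_n, the n-th Catalan number.
For n = 22: C_22 = C(44, 22) / 23 = 2104098963720/23 = 91482563640.
With the 8^22 = 73786976294838206464 factor, the coefficient is 73786976294838206464 * 91482563640 = 6750221754695707626346339368960.

6750221754695707626346339368960


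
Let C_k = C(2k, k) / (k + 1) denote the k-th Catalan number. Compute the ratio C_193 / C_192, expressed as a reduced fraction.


Using C_k = (2k)! / (k! (k+1)!), the ratio C_{k+1}/C_k simplifies to
C_{k+1}/C_k = [(2k+2)! / ((k+1)! (k+2)!)] * [k! (k+1)! / (2k)!]
 = (2k+2)(2k+1) / ((k+1)(k+2)) = 2(2k+1) / (k+2).
For k = 192: 2(2*192 + 1) / (192 + 2) = 770/194 = 385/97.

385/97


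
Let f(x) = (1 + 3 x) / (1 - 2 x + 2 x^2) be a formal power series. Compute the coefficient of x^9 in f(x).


Write f(x) = sum_{k>=0} a_k x^k. Multiplying both sides by 1 - 2 x + 2 x^2 gives
(1 - 2 x + 2 x^2) sum_{k>=0} a_k x^k = 1 + 3 x.
Matching coefficients:
 x^0: a_0 = 1
 x^1: a_1 - 2 a_0 = 3  =>  a_1 = 2*1 + 3 = 5
 x^k (k >= 2): a_k = 2 a_{k-1} - 2 a_{k-2}.
Iterating: a_2 = 8, a_3 = 6, a_4 = -4, a_5 = -20, a_6 = -32, a_7 = -24, a_8 = 16, a_9 = 80.
So the coefficient of x^9 is 80.

80


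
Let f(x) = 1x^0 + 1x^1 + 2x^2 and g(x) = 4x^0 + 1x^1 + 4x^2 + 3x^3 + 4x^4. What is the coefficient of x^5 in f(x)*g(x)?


Cauchy product at x^5:
1*4 + 2*3
= 10

10


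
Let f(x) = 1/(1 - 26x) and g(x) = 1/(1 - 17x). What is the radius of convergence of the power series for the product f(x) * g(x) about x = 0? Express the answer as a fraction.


The radius of 1/(1 - 26x) is 1/26 (nearest singularity at x = 1/26), and the radius of 1/(1 - 17x) is 1/17.
The product f(x)*g(x) = 1/((1 - 26x)(1 - 17x)) has singularities at both 1/26 and 1/17, so its radius of convergence is the distance to the nearest one:
min(1/26, 1/17) = 1/26.

1/26


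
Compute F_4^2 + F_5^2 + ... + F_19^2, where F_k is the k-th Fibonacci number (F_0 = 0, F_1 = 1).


There is a standard identity sum_{k=0}^{N} F_k^2 = F_N * F_{N+1} (proved inductively from the telescoping relation F_k^2 = F_k F_{k+1} - F_{k-1} F_k). Then
sum_{k=4}^{19} F_k^2 = F_19 F_20 - F_3 F_4.
Computing: F_19 = 4181, F_20 = 6765, F_3 = 2, F_4 = 3.
Sum = 4181 * 6765 - 2 * 3 = 28284459.

28284459


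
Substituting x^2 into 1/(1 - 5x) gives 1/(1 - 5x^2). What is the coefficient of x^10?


The coefficient of x^(2m) in 1/(1 - 5x^2) is 5^m.
With n = 10 = 2*5, the coefficient is 5^5 = 3125.

3125


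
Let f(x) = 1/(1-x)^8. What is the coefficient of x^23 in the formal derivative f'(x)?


Differentiate: d/dx [ 1/(1-x)^r ] = r / (1-x)^(r+1).
Here r = 8, so f'(x) = 8 / (1-x)^9.
The expansion of 1/(1-x)^(r+1) has coefficient of x^n equal to C(n+r, r).
So the coefficient of x^23 in f'(x) is
8 * C(31, 8) = 8 * 7888725 = 63109800

63109800


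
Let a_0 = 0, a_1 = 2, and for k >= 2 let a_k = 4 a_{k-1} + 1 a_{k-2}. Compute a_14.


Iterating the recurrence forward:
a_0 = 0
a_1 = 2
a_2 = 4*2 + 1*0 = 8
a_3 = 4*8 + 1*2 = 34
a_4 = 4*34 + 1*8 = 144
a_5 = 4*144 + 1*34 = 610
a_6 = 4*610 + 1*144 = 2584
a_7 = 4*2584 + 1*610 = 10946
a_8 = 4*10946 + 1*2584 = 46368
a_9 = 4*46368 + 1*10946 = 196418
a_10 = 4*196418 + 1*46368 = 832040
a_11 = 4*832040 + 1*196418 = 3524578
a_12 = 4*3524578 + 1*832040 = 14930352
a_13 = 4*14930352 + 1*3524578 = 63245986
a_14 = 4*63245986 + 1*14930352 = 267914296
So a_14 = 267914296.

267914296


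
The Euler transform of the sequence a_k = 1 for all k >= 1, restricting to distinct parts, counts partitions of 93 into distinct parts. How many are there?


Partitions of 93 into distinct parts can be computed via generating function.
Product (1+x)(1+x^2)(1+x^3)...
The coefficient of x^93 = 245920

245920


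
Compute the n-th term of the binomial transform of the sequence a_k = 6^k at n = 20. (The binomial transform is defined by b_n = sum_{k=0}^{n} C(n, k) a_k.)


With a_k = 6^k, b_n = sum_{k=0}^{n} C(n, k) 6^k = (1 + 6)^n by the binomial theorem.
For n = 20: (1 + 6)^20 = 7^20 = 79792266297612001.

79792266297612001


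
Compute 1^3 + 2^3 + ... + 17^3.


This power sum has a closed form given by Faulhaber's formula
sum_{k=1}^{m} k^p = (1 / (p + 1)) * sum_{j=0}^{p} C(p + 1, j) B_j m^(p + 1 - j),
but for small m direct computation is fastest:
1 + 8 + 27 + 64 + 125 + 216 + 343 + 512 + 729 + 1000 + 1331 + 1728 + 2197 + 2744 + 3375 + 4096 + 4913 = 23409.

23409


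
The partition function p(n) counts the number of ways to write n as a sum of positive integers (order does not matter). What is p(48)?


Using the generating function prod_{k>=1} 1/(1-x^k), we compute p(48).
By dynamic programming over parts 1 through 48:
p(48) = 147273

147273


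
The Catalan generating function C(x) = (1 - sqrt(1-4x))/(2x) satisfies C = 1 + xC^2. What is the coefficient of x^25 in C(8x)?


Substituting x -> 8x scales the n-th coefficient by 8^n, so [x^25] C(8x) = 8^25 * C_25.
C_25 = C(2*25, 25)/(26) = 126410606437752/26 = 4861946401452.
So 8^25 * 4861946401452 = 37778931862957161709568 * 4861946401452 = 183679141821804874793065781957492736.

183679141821804874793065781957492736


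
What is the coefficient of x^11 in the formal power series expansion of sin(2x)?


The Maclaurin series is sin(t) = sum_{k>=0} (-1)^k t^(2k+1) / (2k+1)!, so substituting t = 2x, only odd powers of x are nonzero, with coefficient of x^(2k+1) equal to (-1)^k 2^(2k+1) / (2k+1)!.
Write 11 = 2*5 + 1, giving the coefficient (-1)^5 * 2^11 / 11! = -2048/39916800 = -8/155925.

-8/155925


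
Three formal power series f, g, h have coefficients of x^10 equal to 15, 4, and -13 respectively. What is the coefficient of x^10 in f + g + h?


Series addition is componentwise:
15 + 4 + -13
= 6

6


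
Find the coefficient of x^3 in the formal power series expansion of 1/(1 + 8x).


Write 1/(1 + c x) = 1/(1 - (-c) x) and apply the geometric-series identity
1/(1 - y) = sum_{k>=0} y^k to get 1/(1 + c x) = sum_{k>=0} (-c)^k x^k.
So the coefficient of x^k is (-c)^k = (-1)^k * c^k.
Here c = 8 and k = 3:
(-8)^3 = -1 * 512 = -512

-512


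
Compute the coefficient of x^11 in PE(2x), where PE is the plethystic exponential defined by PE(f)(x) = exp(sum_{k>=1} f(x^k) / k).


With f(x) = 2x, the exponent is sum_{k>=1} 2 x^k / k = 2 * (-ln(1 - x)). Exponentiating:
PE(2x) = exp(-2 ln(1 - x)) = 1/(1 - x)^2.
By the negative binomial expansion, [x^n] 1/(1 - x)^2 = C(n + 1, 1).
For n = 11: C(12, 1) = 12.

12


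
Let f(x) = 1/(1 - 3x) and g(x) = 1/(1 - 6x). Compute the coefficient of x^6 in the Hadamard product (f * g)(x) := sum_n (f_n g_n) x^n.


f has coefficients f_k = 3^k and g has coefficients g_k = 6^k, so the Hadamard product has coefficient (f*g)_k = 3^k * 6^k = 18^k.
For k = 6: 18^6 = 34012224.

34012224


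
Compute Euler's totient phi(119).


phi(n) counts integers in [1, n] coprime to n. Using the multiplicative formula phi(n) = n * prod_{p | n} (1 - 1/p):
119 = 7 * 17, so
phi(119) = 119 * (1 - 1/7) * (1 - 1/17) = 96.

96


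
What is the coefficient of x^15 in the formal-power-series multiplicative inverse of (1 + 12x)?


The inverse is 1/(1 + 12x). Apply the geometric identity 1/(1 - y) = sum_{k>=0} y^k with y = -12x:
1/(1 + 12x) = sum_{k>=0} (-12)^k x^k.
So the coefficient of x^15 is (-12)^15 = -15407021574586368.

-15407021574586368


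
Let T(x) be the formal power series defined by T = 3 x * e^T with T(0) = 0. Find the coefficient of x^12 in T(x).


Apply the Lagrange inversion formula: if T = 3 x * phi(T) with phi(t) = e^t, then
[x^n] T = 3^n * (1/n) [t^(n-1)] phi(t)^n = 3^n * (1/n) [t^(n-1)] e^(n t) = 3^n * (1/n) * n^(n-1) / (n-1)! = 3^n * n^(n-1) / n!.
When c = 1 this is the Cayley count of rooted labeled trees on n vertices, divided by n!.
For n = 12: 3^12 * 12^11 / 12! = 531441 * 743008370688/479001600 = 1586874322944/1925.

1586874322944/1925


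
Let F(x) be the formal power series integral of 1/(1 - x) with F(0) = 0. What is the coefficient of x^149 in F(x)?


1/(1 - x) = sum_{k>=0} x^k. Integrating termwise and using F(0) = 0 gives
F(x) = sum_{k>=0} x^(k+1) / (k+1) = sum_{m>=1} x^m / m = -ln(1 - x).
So the coefficient of x^149 is 1/149 = 1/149.

1/149


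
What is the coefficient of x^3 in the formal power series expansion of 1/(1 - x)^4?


The expansion 1/(1 - x)^r = sum_{k>=0} C(k + r - 1, r - 1) x^k follows from the multiset / negative-binomial theorem (or from repeated differentiation of the geometric series).
For r = 4 and k = 3:
C(6, 3) = 720 / (6 * 6) = 20.

20


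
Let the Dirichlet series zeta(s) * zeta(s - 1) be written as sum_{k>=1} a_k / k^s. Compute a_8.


Convolution gives a_k = sum_{d | k} d * 1 = sum_{d | k} d = sigma(k), the sum of positive divisors of k.
For k = 8, the divisors are 1, 2, 4, 8, so
sigma(8) = 1 + 2 + 4 + 8 = 15.

15


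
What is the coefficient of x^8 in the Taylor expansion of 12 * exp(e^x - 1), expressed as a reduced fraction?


exp(e^x - 1) = sum_{k>=0} Bell_k x^k / k!, where Bell_k is the k-th Bell number.
So the coefficient of x^8 is 12 * Bell_8 / 8!.
Computing: Bell_8 = 4140 and 8! = 40320, giving
12 * 4140/40320 = 69/56.

69/56


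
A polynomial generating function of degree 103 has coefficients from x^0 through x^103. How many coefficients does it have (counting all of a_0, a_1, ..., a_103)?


A polynomial of degree 103 takes the form a_0 + a_1 x + ... + a_103 x^103.
The number of coefficients is 103 + 1 = 104.

104


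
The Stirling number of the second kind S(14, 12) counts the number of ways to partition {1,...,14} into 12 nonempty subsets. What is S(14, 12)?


Using the explicit formula S(n,k) = (1/k!) sum_{j=0}^{k} (-1)^(k-j) C(k,j) j^n:
S(14, 12) = 3367
Equivalently, S(n,k) is n! times the coefficient of x^n in the EGF (e^x - 1)^k / k!.

3367


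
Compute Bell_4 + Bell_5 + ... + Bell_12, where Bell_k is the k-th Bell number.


Recall Bell_k counts set partitions of a k-set (with Bell_0 = 1 by convention).
Bell_4 through Bell_12: 15, 52, 203, 877, 4140, 21147, 115975, 678570, 4213597
Sum = 15 + 52 + 203 + 877 + 4140 + 21147 + 115975 + 678570 + 4213597 = 5034576.

5034576


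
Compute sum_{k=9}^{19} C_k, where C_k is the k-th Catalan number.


C_9 through C_19: 4862, 16796, 58786, 208012, 742900, 2674440, 9694845, 35357670, 129644790, 477638700, 1767263190
Sum = 4862 + 16796 + 58786 + 208012 + 742900 + 2674440 + 9694845 + 35357670 + 129644790 + 477638700 + 1767263190
= 2423304991

2423304991


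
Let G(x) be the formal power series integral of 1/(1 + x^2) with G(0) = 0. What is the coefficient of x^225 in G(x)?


1/(1 + x^2) = sum_{j>=0} (-1)^j x^(2j). Integrating termwise with G(0) = 0:
G(x) = sum_{j>=0} (-1)^j x^(2j+1) / (2j+1) = arctan(x).
Only odd powers are nonzero. For x^225 write 225 = 2*112 + 1, giving
(-1)^112 / 225 = 1/225 = 1/225.

1/225


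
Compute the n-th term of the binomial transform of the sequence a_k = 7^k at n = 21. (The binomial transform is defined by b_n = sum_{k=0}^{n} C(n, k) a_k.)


With a_k = 7^k, b_n = sum_{k=0}^{n} C(n, k) 7^k = (1 + 7)^n by the binomial theorem.
For n = 21: (1 + 7)^21 = 8^21 = 9223372036854775808.

9223372036854775808


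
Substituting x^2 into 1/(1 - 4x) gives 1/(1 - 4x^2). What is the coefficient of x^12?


The coefficient of x^(2m) in 1/(1 - 4x^2) is 4^m.
With n = 12 = 2*6, the coefficient is 4^6 = 4096.

4096


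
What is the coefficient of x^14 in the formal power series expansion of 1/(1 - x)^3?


The expansion 1/(1 - x)^r = sum_{k>=0} C(k + r - 1, r - 1) x^k follows from the multiset / negative-binomial theorem (or from repeated differentiation of the geometric series).
For r = 3 and k = 14:
C(16, 2) = 20922789888000 / (2 * 87178291200) = 120.

120


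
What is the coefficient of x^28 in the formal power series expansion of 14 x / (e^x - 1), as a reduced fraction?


The exponential generating function for Bernoulli numbers is
x / (e^x - 1) = sum_{k>=0} B_k x^k / k!.
So the coefficient of x^28 in 14 x / (e^x - 1) is 14 B_28 / 28!.
Computing: B_28 = -23749461029/870, 28! = 304888344611713860501504000000, giving
14 * -23749461029/870 / 304888344611713860501504000000 = -3392780147/2706661834818276108533760000000.

-3392780147/2706661834818276108533760000000


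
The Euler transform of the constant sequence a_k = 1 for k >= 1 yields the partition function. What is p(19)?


The Euler transform converts the sequence a_k = 1 into the number of integer partitions.
Using the recurrence or dynamic programming:
p(19) = 490

490


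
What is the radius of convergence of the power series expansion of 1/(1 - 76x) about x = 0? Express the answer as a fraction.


Expanding 1/(1 - 76x) = sum_{k>=0} 76^k x^k, the series converges when |76x| < 1, i.e., |x| < 1/76.
So the radius of convergence is 1/76 = 1/76.

1/76


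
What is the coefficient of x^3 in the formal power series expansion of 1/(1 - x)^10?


The negative binomial / multiset identity is
1/(1 - x)^r = sum_{k>=0} C(k + r - 1, r - 1) x^k.
Here r = 10 and k = 3, so the coefficient is
C(3 + 9, 9) = C(12, 9)
= 220

220


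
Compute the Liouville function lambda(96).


The Liouville function is lambda(k) = (-1)^Omega(k), where Omega(k) counts the prime factors of k with multiplicity.
Factoring: 96 = 2 * 2 * 2 * 2 * 2 * 3, so Omega(96) = 6.
lambda(96) = (-1)^6 = 1.

1


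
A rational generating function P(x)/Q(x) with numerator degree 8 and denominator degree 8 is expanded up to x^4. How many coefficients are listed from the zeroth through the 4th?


Expanding up to x^4 gives the coefficients for x^0, x^1, ..., x^4.
That is 4 + 1 = 5 coefficients in total.

5


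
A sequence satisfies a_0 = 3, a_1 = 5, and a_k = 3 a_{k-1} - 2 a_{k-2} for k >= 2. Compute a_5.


The characteristic equation is t^2 - 3 t + 2 = 0, with roots r_1 = 2 and r_2 = 1 (so c_1 = r_1 + r_2, c_2 = -r_1 r_2 as required).
One can use the closed form a_n = A r_1^n + B r_2^n, but direct iteration is more reliable:
a_0 = 3, a_1 = 5, a_2 = 9, a_3 = 17, a_4 = 33, a_5 = 65.
So a_5 = 65.

65


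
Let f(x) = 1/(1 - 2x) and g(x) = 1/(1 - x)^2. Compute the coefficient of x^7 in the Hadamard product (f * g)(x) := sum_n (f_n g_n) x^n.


f has coefficients f_k = 2^k. For g = 1/(1 - x)^2 the coefficient is g_k = C(k + 1, 1) = k + 1. The Hadamard coefficient is (f * g)_k = 2^k * (k + 1).
For k = 7: 2^7 * 8 = 128 * 8 = 1024.

1024


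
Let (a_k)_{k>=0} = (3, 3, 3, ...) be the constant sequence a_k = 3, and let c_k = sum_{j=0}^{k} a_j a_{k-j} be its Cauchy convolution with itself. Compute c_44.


Since a_j = 3 for all j >= 0, the convolution sum becomes
c_k = sum_{j=0}^{k} 3 * 3 = 9 * (k + 1).
Equivalently, the generating function of (a_k) is 3/(1 - x) and its square is 9/(1 - x)^2 = sum_{k>=0} 9(k + 1) x^k.
For k = 44: 9 * 45 = 405.

405


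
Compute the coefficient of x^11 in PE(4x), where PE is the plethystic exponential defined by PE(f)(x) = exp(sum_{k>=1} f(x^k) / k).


With f(x) = 4x, the exponent is sum_{k>=1} 4 x^k / k = 4 * (-ln(1 - x)). Exponentiating:
PE(4x) = exp(-4 ln(1 - x)) = 1/(1 - x)^4.
By the negative binomial expansion, [x^n] 1/(1 - x)^4 = C(n + 3, 3).
For n = 11: C(14, 3) = 364.

364


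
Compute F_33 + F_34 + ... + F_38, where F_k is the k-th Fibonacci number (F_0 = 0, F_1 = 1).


Use the identity sum_{k=0}^{N} F_k = F_{N+2} - 1 (which follows from F_{k+2} - F_{k+1} = F_k). Then
sum_{k=33}^{38} F_k = (F_{40} - 1) - (F_{34} - 1) = F_{40} - F_{34}.
Computing: F_{40} = 102334155, F_{34} = 5702887, so
Sum = 102334155 - 5702887 = 96631268.

96631268


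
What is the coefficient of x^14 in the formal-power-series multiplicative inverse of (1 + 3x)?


The inverse is 1/(1 + 3x). Apply the geometric identity 1/(1 - y) = sum_{k>=0} y^k with y = -3x:
1/(1 + 3x) = sum_{k>=0} (-3)^k x^k.
So the coefficient of x^14 is (-3)^14 = 4782969.

4782969


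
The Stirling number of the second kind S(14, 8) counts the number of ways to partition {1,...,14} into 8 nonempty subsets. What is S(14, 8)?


Using the explicit formula S(n,k) = (1/k!) sum_{j=0}^{k} (-1)^(k-j) C(k,j) j^n:
S(14, 8) = 20912320
Equivalently, S(n,k) is n! times the coefficient of x^n in the EGF (e^x - 1)^k / k!.

20912320


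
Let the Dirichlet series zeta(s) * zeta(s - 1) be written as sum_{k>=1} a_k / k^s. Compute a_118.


Convolution gives a_k = sum_{d | k} d * 1 = sum_{d | k} d = sigma(k), the sum of positive divisors of k.
For k = 118, the divisors are 1, 2, 59, 118, so
sigma(118) = 1 + 2 + 59 + 118 = 180.

180


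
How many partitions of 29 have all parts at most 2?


Using the generating function (1-x)^(-1)(1-x^2)^(-1),
the coefficient of x^29 counts these restricted partitions.
Result = 15

15


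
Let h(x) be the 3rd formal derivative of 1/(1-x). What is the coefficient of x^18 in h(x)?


Differentiating 3 times: d^3/dx^3 [1/(1-x)] = 3!/(1-x)^4.
The expansion 1/(1-x)^4 = sum_{k>=0} C(k+3, 3) x^k, so the coefficient of x^n in 3!/(1-x)^4 is 3! * C(n+3, 3).
For n = 18: 6 * C(21, 3) = 6 * 1330 = 7980

7980


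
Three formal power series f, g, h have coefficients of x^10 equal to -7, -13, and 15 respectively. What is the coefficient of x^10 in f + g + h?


Series addition is componentwise:
-7 + -13 + 15
= -5

-5


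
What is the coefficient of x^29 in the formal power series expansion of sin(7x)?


The Maclaurin series is sin(t) = sum_{k>=0} (-1)^k t^(2k+1) / (2k+1)!, so substituting t = 7x, only odd powers of x are nonzero, with coefficient of x^(2k+1) equal to (-1)^k 7^(2k+1) / (2k+1)!.
Write 29 = 2*14 + 1, giving the coefficient (-1)^14 * 7^29 / 29! = 3219905755813179726837607/8841761993739701954543616000000 = 1341068619663964900807/3682533108596294025216000000.

1341068619663964900807/3682533108596294025216000000


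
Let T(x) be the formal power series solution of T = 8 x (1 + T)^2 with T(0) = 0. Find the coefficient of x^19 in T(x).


Apply the Lagrange inversion formula: if T = 8 x * phi(T) with phi(t) = (1 + t)^2, then [x^n] T = 8^n * (1/n) [t^(n-1)] phi(t)^n = 8^n * (1/n) [t^(n-1)] (1 + t)^(2n) = 8^n * (1/n) C(2n, n-1).
Using the identity C(2n, n-1) = C(2n, n) * n / (n+1), the unscaled factor equals C(2n, n) / (n+1) = C_n, the n-th Catalan number.
For n = 19: C_19 = C(38, 19) / 20 = 35345263800/20 = 1767263190.
With the 8^19 = 144115188075855872 factor, the coefficient is 144115188075855872 * 1767263190 = 254689467006387010330951680.

254689467006387010330951680


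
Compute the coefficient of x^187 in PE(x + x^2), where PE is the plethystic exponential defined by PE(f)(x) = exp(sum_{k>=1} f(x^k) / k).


With f(x) = x + x^2, the exponent is sum_{k>=1} (x^k + x^(2k)) / k = -ln(1 - x) - ln(1 - x^2). Exponentiating:
PE(x + x^2) = 1 / ((1 - x)(1 - x^2)).
This is the generating function for partitions of n into parts of size 1 or 2. The number of 2's can be any j in 0..93, and the rest are 1's, so
[x^187] = floor(187/2) + 1 = 94.

94


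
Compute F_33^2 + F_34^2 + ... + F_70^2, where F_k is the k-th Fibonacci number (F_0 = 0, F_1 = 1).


There is a standard identity sum_{k=0}^{N} F_k^2 = F_N * F_{N+1} (proved inductively from the telescoping relation F_k^2 = F_k F_{k+1} - F_{k-1} F_k). Then
sum_{k=33}^{70} F_k^2 = F_70 F_71 - F_32 F_33.
Computing: F_70 = 190392490709135, F_71 = 308061521170129, F_32 = 2178309, F_33 = 3524578.
Sum = 190392490709135 * 308061521170129 - 2178309 * 3524578 = 58652600307225773068569449813.

58652600307225773068569449813


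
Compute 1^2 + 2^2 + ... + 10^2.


This power sum has a closed form given by Faulhaber's formula
sum_{k=1}^{m} k^p = (1 / (p + 1)) * sum_{j=0}^{p} C(p + 1, j) B_j m^(p + 1 - j),
but for small m direct computation is fastest:
1 + 4 + 9 + 16 + 25 + 36 + 49 + 64 + 81 + 100 = 385.

385


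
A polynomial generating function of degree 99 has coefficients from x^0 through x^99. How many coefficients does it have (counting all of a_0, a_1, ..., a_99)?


A polynomial of degree 99 takes the form a_0 + a_1 x + ... + a_99 x^99.
The number of coefficients is 99 + 1 = 100.

100


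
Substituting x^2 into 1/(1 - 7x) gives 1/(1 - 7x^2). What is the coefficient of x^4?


The coefficient of x^(2m) in 1/(1 - 7x^2) is 7^m.
With n = 4 = 2*2, the coefficient is 7^2 = 49.

49


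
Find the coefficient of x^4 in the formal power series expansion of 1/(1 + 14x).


Write 1/(1 + c x) = 1/(1 - (-c) x) and apply the geometric-series identity
1/(1 - y) = sum_{k>=0} y^k to get 1/(1 + c x) = sum_{k>=0} (-c)^k x^k.
So the coefficient of x^k is (-c)^k = (-1)^k * c^k.
Here c = 14 and k = 4:
(-14)^4 = 1 * 38416 = 38416

38416


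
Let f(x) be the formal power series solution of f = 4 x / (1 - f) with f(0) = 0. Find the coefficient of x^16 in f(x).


Apply Lagrange inversion: f = 4 x * phi(f) with phi(t) = 1/(1 - t), so
[x^n] f = 4^n * (1/n) [t^(n-1)] phi(t)^n = 4^n * (1/n) [t^(n-1)] (1 - t)^(-n) = 4^n * (1/n) C(2n - 2, n - 1) = 4^n * C_{n-1}.
For n = 16: C_15 = C(30, 15) / 16 = 155117520/16 = 9694845.
With the 4^16 = 4294967296 factor, the coefficient is 4294967296 * 9694845 = 41639042214789120.

41639042214789120


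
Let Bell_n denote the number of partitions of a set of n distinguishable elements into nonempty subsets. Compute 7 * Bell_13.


Bell_13 can be computed from the Bell triangle or from Dobinski's identity Bell_n = (1/e) * sum_{k>=0} k^n / k!.
Computing Bell_13 = 27644437.
Then 7 * 27644437 = 193511059.

193511059


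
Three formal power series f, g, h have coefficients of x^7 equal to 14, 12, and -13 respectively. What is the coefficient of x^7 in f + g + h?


Series addition is componentwise:
14 + 12 + -13
= 13

13


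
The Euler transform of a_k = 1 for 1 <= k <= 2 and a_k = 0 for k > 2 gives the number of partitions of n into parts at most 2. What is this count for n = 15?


Partitions of 15 into parts at most 2:
Using generating function (1-x)^(-1)(1-x^2)^(-1),
the coefficient of x^15 = 8

8


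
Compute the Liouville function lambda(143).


The Liouville function is lambda(k) = (-1)^Omega(k), where Omega(k) counts the prime factors of k with multiplicity.
Factoring: 143 = 11 * 13, so Omega(143) = 2.
lambda(143) = (-1)^2 = 1.

1


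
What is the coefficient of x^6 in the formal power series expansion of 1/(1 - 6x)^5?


The general identity 1/(1 - c x)^r = sum_{k>=0} c^k C(k + r - 1, r - 1) x^k follows by substituting y = c x into 1/(1 - y)^r = sum_{k>=0} C(k + r - 1, r - 1) y^k.
For c = 6, r = 5, k = 6:
6^6 * C(10, 4) = 46656 * 210 = 9797760.

9797760


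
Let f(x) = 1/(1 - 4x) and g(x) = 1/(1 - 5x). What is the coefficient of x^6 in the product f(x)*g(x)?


The coefficient of x^n in f*g is the Cauchy product: sum_{k=0}^{n} a^k * b^(n-k).
With a=4, b=5, n=6:
sum_{k=0}^{6} 4^k * 5^(6-k)
= 61741

61741


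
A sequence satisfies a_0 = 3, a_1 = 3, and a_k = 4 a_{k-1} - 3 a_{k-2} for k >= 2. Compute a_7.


The characteristic equation is t^2 - 4 t + 3 = 0, with roots r_1 = 3 and r_2 = 1 (so c_1 = r_1 + r_2, c_2 = -r_1 r_2 as required).
One can use the closed form a_n = A r_1^n + B r_2^n, but direct iteration is more reliable:
a_0 = 3, a_1 = 3, a_2 = 3, a_3 = 3, a_4 = 3, a_5 = 3, a_6 = 3, a_7 = 3.
So a_7 = 3.

3


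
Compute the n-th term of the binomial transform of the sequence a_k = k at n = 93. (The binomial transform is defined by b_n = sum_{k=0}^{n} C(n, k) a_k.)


With a_k = k, b_n = sum_{k=0}^{n} C(n, k) k. Using k * C(n, k) = n * C(n-1, k-1) gives b_n = n * sum_{k>=1} C(n-1, k-1) = n * 2^(n-1).
For n = 93: 93 * 2^92 = 93 * 4951760157141521099596496896 = 460513694614161462262474211328.

460513694614161462262474211328
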